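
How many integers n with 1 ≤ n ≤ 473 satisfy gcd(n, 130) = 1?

130 = 2·5·13. Inclusion–exclusion on these primes:
473 − ⌊473/2⌋ − ⌊473/5⌋ − ⌊473/13⌋ + ⌊473/10⌋ + ⌊473/26⌋ + ⌊473/65⌋ − ⌊473/130⌋ = 176

176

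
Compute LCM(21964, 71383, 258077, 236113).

577060172

21964 = 2² · 17² · 19; 71383 = 13 · 17² · 19; 258077 = 17² · 19 · 47; 236113 = 17² · 19 · 43
lcm takes max exponent of each prime: 2² · 13 · 17² · 19 · 43 · 47 = 577060172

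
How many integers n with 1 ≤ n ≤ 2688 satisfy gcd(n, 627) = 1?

Prime factors of 627: 3, 11, 19. Count integers ≤ 2688 divisible by none of them.
By inclusion–exclusion: 2688 − ⌊2688/3⌋ − ⌊2688/11⌋ − ⌊2688/19⌋ + ⌊2688/33⌋ + ⌊2688/57⌋ + ⌊2688/209⌋ − ⌊2688/627⌋ = 1543.

1543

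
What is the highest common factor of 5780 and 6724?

Euclid: 6724 = 1·5780 + 944; 5780 = 6·944 + 116; 944 = 8·116 + 16; 116 = 7·16 + 4; 16 = 4·4 + 0. Last nonzero remainder: 4.

4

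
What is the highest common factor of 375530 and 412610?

Euclid: 412610 = 1·375530 + 37080; 375530 = 10·37080 + 4730; 37080 = 7·4730 + 3970; 4730 = 1·3970 + 760; 3970 = 5·760 + 170; 760 = 4·170 + 80; 170 = 2·80 + 10; 80 = 8·10 + 0. Last nonzero remainder: 10.

10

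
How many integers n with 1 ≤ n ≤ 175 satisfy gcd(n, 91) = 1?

91 = 7·13. Inclusion–exclusion on these primes:
175 − ⌊175/7⌋ − ⌊175/13⌋ + ⌊175/91⌋ = 138

138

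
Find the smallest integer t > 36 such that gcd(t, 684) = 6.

42

684 = 6·114. Any t with gcd(t, 684) = 6 is a multiple of 6, say 6s, with s coprime to 114.
Need s > 36/6, so s ≥ 7. First s ≥ 7 with gcd(s, 114) = 1 is s = 7. Thus t = 6·7 = 42.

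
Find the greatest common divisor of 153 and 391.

17

153 = 3² · 17
391 = 17 · 23
Common: 17 = 17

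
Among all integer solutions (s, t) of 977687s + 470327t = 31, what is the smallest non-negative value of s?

315486

Euclid: 977687 = 2·470327 + 37033; 470327 = 12·37033 + 25931; 37033 = 1·25931 + 11102; 25931 = 2·11102 + 3727; 11102 = 2·3727 + 3648; 3727 = 1·3648 + 79; 3648 = 46·79 + 14; 79 = 5·14 + 9; 14 = 1·9 + 5; 9 = 1·5 + 4; 5 = 1·4 + 1; 4 = 4·1 + 0 → gcd = 1; 31 = 1·31.
Back-substitution yields 977687·(101208) + 470327·(-210385) = 1, so one solution is s = 101208·31 = 3137448, t = -210385·31 = -6521935.
Solutions in s differ by 470327/1 = 470327; the one in [0, 470327) is 3137448 mod 470327 = 315486.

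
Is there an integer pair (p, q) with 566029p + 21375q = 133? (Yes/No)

By Bézout, 566029p + 21375q = 133 has integer solutions iff gcd(566029, 21375) | 133.
Euclid: 566029 = 26·21375 + 10279; 21375 = 2·10279 + 817; 10279 = 12·817 + 475; 817 = 1·475 + 342; 475 = 1·342 + 133; 342 = 2·133 + 76; 133 = 1·76 + 57; 76 = 1·57 + 19; 57 = 3·19 + 0. gcd = 19; 133 mod 19 = 0. Yes.

Yes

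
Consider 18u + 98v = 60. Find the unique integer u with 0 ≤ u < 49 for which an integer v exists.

36

Euclid: 98 = 5·18 + 8; 18 = 2·8 + 2; 8 = 4·2 + 0 → gcd = 2; 60 = 2·30.
Back-substitution yields 18·(11) + 98·(-2) = 2, so one solution is u = 11·30 = 330, v = -2·30 = -60.
Solutions in u differ by 98/2 = 49; the one in [0, 49) is 330 mod 49 = 36.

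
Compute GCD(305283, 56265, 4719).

363

305283 = 3 · 11² · 29²; 56265 = 3 · 5 · 11² · 31; 4719 = 3 · 11² · 13
gcd takes min exponent of each prime: 3 · 11² = 363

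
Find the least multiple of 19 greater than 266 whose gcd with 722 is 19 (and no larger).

285

gcd(a, 722) = 19 forces 19 | a; write a = 19s. Then gcd(19s, 19·38) = 19·gcd(s, 38), so need gcd(s, 38) = 1.
19s > 266 gives s ≥ 15. The least s ≥ 15 coprime to 38 is 15, so a = 19·15 = 285.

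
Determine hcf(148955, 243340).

Euclid: 243340 = 1·148955 + 94385; 148955 = 1·94385 + 54570; 94385 = 1·54570 + 39815; 54570 = 1·39815 + 14755; 39815 = 2·14755 + 10305; 14755 = 1·10305 + 4450; 10305 = 2·4450 + 1405; 4450 = 3·1405 + 235; 1405 = 5·235 + 230; 235 = 1·230 + 5; 230 = 46·5 + 0. Last nonzero remainder: 5.

5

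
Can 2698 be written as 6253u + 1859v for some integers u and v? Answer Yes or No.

No

By Bézout, 6253u + 1859v = 2698 has integer solutions iff gcd(6253, 1859) | 2698.
Euclid: 6253 = 3·1859 + 676; 1859 = 2·676 + 507; 676 = 1·507 + 169; 507 = 3·169 + 0. gcd = 169; 2698 mod 169 = 163. No.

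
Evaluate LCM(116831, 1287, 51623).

lcm(116831, 1287) = 116831·1287/gcd = 150361497/143 = 1051479
lcm(1051479, 51623) = 1051479·51623/gcd = 54280500417/2717 = 19978101

19978101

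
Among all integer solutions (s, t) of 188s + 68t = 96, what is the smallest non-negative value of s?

11

Euclid: 188 = 2·68 + 52; 68 = 1·52 + 16; 52 = 3·16 + 4; 16 = 4·4 + 0 → gcd = 4; 96 = 4·24.
Back-substitution yields 188·(4) + 68·(-11) = 4, so one solution is s = 4·24 = 96, t = -11·24 = -264.
Solutions in s differ by 68/4 = 17; the one in [0, 17) is 96 mod 17 = 11.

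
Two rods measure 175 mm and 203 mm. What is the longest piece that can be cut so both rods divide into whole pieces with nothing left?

Euclid: 203 = 1·175 + 28; 175 = 6·28 + 7; 28 = 4·7 + 0. Last nonzero remainder: 7.

7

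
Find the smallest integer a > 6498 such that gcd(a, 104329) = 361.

104329 = 361·289. Any a with gcd(a, 104329) = 361 is a multiple of 361, say 361s, with s coprime to 289.
Need s > 6498/361, so s ≥ 19. First s ≥ 19 with gcd(s, 289) = 1 is s = 19. Thus a = 361·19 = 6859.

6859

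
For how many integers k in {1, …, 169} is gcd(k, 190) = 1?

65

Prime factors of 190: 2, 5, 19. Count integers ≤ 169 divisible by none of them.
By inclusion–exclusion: 169 − ⌊169/2⌋ − ⌊169/5⌋ − ⌊169/19⌋ + ⌊169/10⌋ + ⌊169/38⌋ + ⌊169/95⌋ − ⌊169/190⌋ = 65.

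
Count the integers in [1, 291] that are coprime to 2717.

232

Prime factors of 2717: 11, 13, 19. Count integers ≤ 291 divisible by none of them.
By inclusion–exclusion: 291 − ⌊291/11⌋ − ⌊291/13⌋ − ⌊291/19⌋ + ⌊291/143⌋ + ⌊291/209⌋ + ⌊291/247⌋ − ⌊291/2717⌋ = 232.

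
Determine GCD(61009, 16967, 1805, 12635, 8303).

361

gcd(61009, 16967): 61009 = 3·16967 + 10108; 16967 = 1·10108 + 6859; 10108 = 1·6859 + 3249; 6859 = 2·3249 + 361; 3249 = 9·361 + 0 → 361
gcd(361, 1805): 1805 = 5·361 + 0 → 361
gcd(361, 12635): 12635 = 35·361 + 0 → 361
gcd(361, 8303): 8303 = 23·361 + 0 → 361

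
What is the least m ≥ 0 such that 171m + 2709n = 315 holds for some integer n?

287

gcd(171, 2709) = 9 (Euclid: 2709 = 15·171 + 144; 171 = 1·144 + 27; 144 = 5·27 + 9; 27 = 3·9 + 0), and 9 | 315.
Extended Euclid: 171·(-95) + 2709·(6) = 9. Scale by 35: m₀ = -3325.
General solution m = m₀ + 301t; reducing mod 301 gives m = 287 (and n = -18).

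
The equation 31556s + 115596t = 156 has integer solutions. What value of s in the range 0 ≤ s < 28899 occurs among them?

gcd(31556, 115596) = 4 (Euclid: 115596 = 3·31556 + 20928; 31556 = 1·20928 + 10628; 20928 = 1·10628 + 10300; 10628 = 1·10300 + 328; 10300 = 31·328 + 132; 328 = 2·132 + 64; 132 = 2·64 + 4; 64 = 16·4 + 0), and 4 | 156.
Extended Euclid: 31556·(-1762) + 115596·(481) = 4. Scale by 39: s₀ = -68718.
General solution s = s₀ + 28899k; reducing mod 28899 gives s = 17979 (and t = -4908).

17979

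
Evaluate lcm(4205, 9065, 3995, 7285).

188830558385

lcm(4205, 9065) = 4205·9065/gcd = 38118325/5 = 7623665
lcm(7623665, 3995) = 7623665·3995/gcd = 30456541675/5 = 6091308335
lcm(6091308335, 7285) = 6091308335·7285/gcd = 44375181220475/235 = 188830558385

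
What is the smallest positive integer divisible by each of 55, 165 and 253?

3795

55 = 5 · 11; 165 = 3 · 5 · 11; 253 = 11 · 23
lcm takes max exponent of each prime: 3 · 5 · 11 · 23 = 3795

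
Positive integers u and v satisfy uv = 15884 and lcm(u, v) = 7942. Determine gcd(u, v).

From gcd × lcm = uv: gcd = 15884 / 7942 = 2.

2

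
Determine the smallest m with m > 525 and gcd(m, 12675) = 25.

gcd(m, 12675) = 25 forces 25 | m; write m = 25s. Then gcd(25s, 25·507) = 25·gcd(s, 507), so need gcd(s, 507) = 1.
25s > 525 gives s ≥ 22. The least s ≥ 22 coprime to 507 is 22, so m = 25·22 = 550.

550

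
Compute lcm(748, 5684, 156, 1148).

1699589892

lcm(748, 5684) = 748·5684/gcd = 4251632/4 = 1062908
lcm(1062908, 156) = 1062908·156/gcd = 165813648/4 = 41453412
lcm(41453412, 1148) = 41453412·1148/gcd = 47588516976/28 = 1699589892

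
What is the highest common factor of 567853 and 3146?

567853 = 11² · 13 · 19²
3146 = 2 · 11² · 13
Common: 11² · 13 = 1573

1573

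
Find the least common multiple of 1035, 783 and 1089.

1035 = 3² · 5 · 23; 783 = 3³ · 29; 1089 = 3² · 11²
lcm takes max exponent of each prime: 3³ · 5 · 11² · 23 · 29 = 10895445

10895445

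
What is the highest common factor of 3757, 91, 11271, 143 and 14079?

13

3757 = 13 · 17²; 91 = 7 · 13; 11271 = 3 · 13 · 17²; 143 = 11 · 13; 14079 = 3 · 13 · 19²
gcd takes min exponent of each prime: 13 = 13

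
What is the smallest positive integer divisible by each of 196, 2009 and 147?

lcm(196, 2009) = 196·2009/gcd = 393764/49 = 8036
lcm(8036, 147) = 8036·147/gcd = 1181292/49 = 24108

24108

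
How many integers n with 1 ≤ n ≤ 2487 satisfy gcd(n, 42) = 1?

710

Prime factors of 42: 2, 3, 7. Count integers ≤ 2487 divisible by none of them.
By inclusion–exclusion: 2487 − ⌊2487/2⌋ − ⌊2487/3⌋ − ⌊2487/7⌋ + ⌊2487/6⌋ + ⌊2487/14⌋ + ⌊2487/21⌋ − ⌊2487/42⌋ = 710.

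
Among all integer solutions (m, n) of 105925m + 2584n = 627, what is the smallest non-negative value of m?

103

Euclid: 105925 = 40·2584 + 2565; 2584 = 1·2565 + 19; 2565 = 135·19 + 0 → gcd = 19; 627 = 19·33.
Back-substitution yields 105925·(-1) + 2584·(41) = 19, so one solution is m = -1·33 = -33, n = 41·33 = 1353.
Solutions in m differ by 2584/19 = 136; the one in [0, 136) is -33 mod 136 = 103.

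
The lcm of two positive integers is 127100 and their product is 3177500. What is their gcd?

25

From gcd × lcm = uv: gcd = 3177500 / 127100 = 25.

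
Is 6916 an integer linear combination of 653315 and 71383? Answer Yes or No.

By Bézout, 653315x − 71383y = 6916 has integer solutions iff gcd(653315, 71383) | 6916.
Euclid: 653315 = 9·71383 + 10868; 71383 = 6·10868 + 6175; 10868 = 1·6175 + 4693; 6175 = 1·4693 + 1482; 4693 = 3·1482 + 247; 1482 = 6·247 + 0. gcd = 247; 6916 mod 247 = 0. Yes.

Yes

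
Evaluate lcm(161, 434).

161 = 7 · 23; 434 = 2 · 7 · 31
max exponents: 2 · 7 · 23 · 31 = 9982

9982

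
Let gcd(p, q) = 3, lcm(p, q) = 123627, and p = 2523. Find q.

Using pq = gcd(p,q)·lcm(p,q) = 3·123627 = 370881, we get q = 370881/2523 = 147.

147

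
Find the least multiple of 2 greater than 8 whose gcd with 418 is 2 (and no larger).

10

418 = 2·209. Any k with gcd(k, 418) = 2 is a multiple of 2, say 2s, with s coprime to 209.
Need s > 8/2, so s ≥ 5. First s ≥ 5 with gcd(s, 209) = 1 is s = 5. Thus k = 2·5 = 10.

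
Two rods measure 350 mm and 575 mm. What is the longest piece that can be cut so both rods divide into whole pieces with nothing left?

25

Euclid: 575 = 1·350 + 225; 350 = 1·225 + 125; 225 = 1·125 + 100; 125 = 1·100 + 25; 100 = 4·25 + 0. Last nonzero remainder: 25.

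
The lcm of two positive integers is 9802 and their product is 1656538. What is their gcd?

From gcd × lcm = uv: gcd = 1656538 / 9802 = 169.

169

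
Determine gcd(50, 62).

50 = 2 · 5²
62 = 2 · 31
Common: 2 = 2

2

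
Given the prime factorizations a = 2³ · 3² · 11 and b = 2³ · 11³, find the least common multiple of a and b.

max exponent per prime: 2³ · 3² · 11³ = 95832

95832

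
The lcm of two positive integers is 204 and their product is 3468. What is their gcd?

gcd·lcm = product, so gcd = 3468/204 = 17.

17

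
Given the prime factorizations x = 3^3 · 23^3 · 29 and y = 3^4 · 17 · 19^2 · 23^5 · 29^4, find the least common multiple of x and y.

max exponent per prime: 3^4 · 17 · 19^2 · 23^5 · 29^4 = 2262936220753349151

2262936220753349151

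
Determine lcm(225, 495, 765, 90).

84150

lcm(225, 495) = 225·495/gcd = 111375/45 = 2475
lcm(2475, 765) = 2475·765/gcd = 1893375/45 = 42075
lcm(42075, 90) = 42075·90/gcd = 3786750/45 = 84150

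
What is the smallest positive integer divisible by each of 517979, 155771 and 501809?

lcm(517979, 155771) = 517979·155771/gcd = 80686106809/539 = 149695931
lcm(149695931, 501809) = 149695931·501809/gcd = 75118765439179/539 = 139366911761

139366911761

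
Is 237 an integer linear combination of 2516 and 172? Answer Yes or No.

gcd(2516, 172): 2516 = 14·172 + 108; 172 = 1·108 + 64; 108 = 1·64 + 44; 64 = 1·44 + 20; 44 = 2·20 + 4; 20 = 5·4 + 0 → 4
4 does not divide 237, so a solution does not exist.

No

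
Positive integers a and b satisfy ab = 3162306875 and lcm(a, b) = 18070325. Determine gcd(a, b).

From gcd × lcm = ab: gcd = 3162306875 / 18070325 = 175.

175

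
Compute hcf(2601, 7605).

9

Euclid: 7605 = 2·2601 + 2403; 2601 = 1·2403 + 198; 2403 = 12·198 + 27; 198 = 7·27 + 9; 27 = 3·9 + 0. Last nonzero remainder: 9.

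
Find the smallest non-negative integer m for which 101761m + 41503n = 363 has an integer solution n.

Reduce mod 41503: 101761m ≡ 363 (mod 41503). With g = gcd(101761, 41503) = 121 dividing 363, divide through: 841m ≡ 3 (mod 343).
Since gcd(841, 343) = 1, m ≡ 3·(841)⁻¹ ≡ 31 (mod 343). Smallest non-negative: 31.

31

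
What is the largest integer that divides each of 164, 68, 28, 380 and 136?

4

gcd(164, 68): 164 = 2·68 + 28; 68 = 2·28 + 12; 28 = 2·12 + 4; 12 = 3·4 + 0 → 4
gcd(4, 28): 28 = 7·4 + 0 → 4
gcd(4, 380): 380 = 95·4 + 0 → 4
gcd(4, 136): 136 = 34·4 + 0 → 4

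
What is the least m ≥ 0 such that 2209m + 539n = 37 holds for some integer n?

438

Euclid: 2209 = 4·539 + 53; 539 = 10·53 + 9; 53 = 5·9 + 8; 9 = 1·8 + 1; 8 = 8·1 + 0 → gcd = 1; 37 = 1·37.
Back-substitution yields 2209·(-61) + 539·(250) = 1, so one solution is m = -61·37 = -2257, n = 250·37 = 9250.
Solutions in m differ by 539/1 = 539; the one in [0, 539) is -2257 mod 539 = 438.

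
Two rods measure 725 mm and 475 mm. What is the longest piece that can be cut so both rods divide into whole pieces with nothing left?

725 = 5² · 29
475 = 5² · 19
Common: 5² = 25

25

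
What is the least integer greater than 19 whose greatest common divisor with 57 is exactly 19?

38

gcd(m, 57) = 19 forces 19 | m; write m = 19s. Then gcd(19s, 19·3) = 19·gcd(s, 3), so need gcd(s, 3) = 1.
19s > 19 gives s ≥ 2. The least s ≥ 2 coprime to 3 is 2, so m = 19·2 = 38.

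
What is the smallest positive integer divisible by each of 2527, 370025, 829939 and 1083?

2527 = 7 · 19²; 370025 = 5² · 19² · 41; 829939 = 11² · 19³; 1083 = 3 · 19²
lcm takes max exponent of each prime: 3 · 5² · 7 · 11² · 19³ · 41 = 17864436975

17864436975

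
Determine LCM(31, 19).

589

31 = 31; 19 = 19
max exponents: 19 · 31 = 589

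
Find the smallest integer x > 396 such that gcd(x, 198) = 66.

462

198 = 66·3. Any x with gcd(x, 198) = 66 is a multiple of 66, say 66s, with s coprime to 3.
Need s > 396/66, so s ≥ 7. First s ≥ 7 with gcd(s, 3) = 1 is s = 7. Thus x = 66·7 = 462.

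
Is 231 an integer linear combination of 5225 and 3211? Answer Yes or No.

gcd(5225, 3211): 5225 = 1·3211 + 2014; 3211 = 1·2014 + 1197; 2014 = 1·1197 + 817; 1197 = 1·817 + 380; 817 = 2·380 + 57; 380 = 6·57 + 38; 57 = 1·38 + 19; 38 = 2·19 + 0 → 19
19 does not divide 231, so a solution does not exist.

No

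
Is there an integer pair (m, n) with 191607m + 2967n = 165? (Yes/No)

gcd(191607, 2967): 191607 = 64·2967 + 1719; 2967 = 1·1719 + 1248; 1719 = 1·1248 + 471; 1248 = 2·471 + 306; 471 = 1·306 + 165; 306 = 1·165 + 141; 165 = 1·141 + 24; 141 = 5·24 + 21; 24 = 1·21 + 3; 21 = 7·3 + 0 → 3
3 divides 165, so a solution exists.

Yes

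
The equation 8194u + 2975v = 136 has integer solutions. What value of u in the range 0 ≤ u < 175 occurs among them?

Reduce mod 2975: 8194u ≡ 136 (mod 2975). With g = gcd(8194, 2975) = 17 dividing 136, divide through: 482u ≡ 8 (mod 175).
Since gcd(482, 175) = 1, u ≡ 8·(482)⁻¹ ≡ 69 (mod 175). Smallest non-negative: 69.

69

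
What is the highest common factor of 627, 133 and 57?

19

627 = 3 · 11 · 19; 133 = 7 · 19; 57 = 3 · 19
gcd takes min exponent of each prime: 19 = 19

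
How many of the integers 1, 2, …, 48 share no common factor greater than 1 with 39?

Prime factors of 39: 3, 13. Count integers ≤ 48 divisible by none of them.
By inclusion–exclusion: 48 − ⌊48/3⌋ − ⌊48/13⌋ + ⌊48/39⌋ = 30.

30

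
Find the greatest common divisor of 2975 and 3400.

2975 = 5² · 7 · 17
3400 = 2³ · 5² · 17
Common: 5² · 17 = 425

425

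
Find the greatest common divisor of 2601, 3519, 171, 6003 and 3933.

9

gcd(2601, 3519): 3519 = 1·2601 + 918; 2601 = 2·918 + 765; 918 = 1·765 + 153; 765 = 5·153 + 0 → 153
gcd(153, 171): 171 = 1·153 + 18; 153 = 8·18 + 9; 18 = 2·9 + 0 → 9
gcd(9, 6003): 6003 = 667·9 + 0 → 9
gcd(9, 3933): 3933 = 437·9 + 0 → 9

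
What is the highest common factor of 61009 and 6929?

169

Euclid: 61009 = 8·6929 + 5577; 6929 = 1·5577 + 1352; 5577 = 4·1352 + 169; 1352 = 8·169 + 0. Last nonzero remainder: 169.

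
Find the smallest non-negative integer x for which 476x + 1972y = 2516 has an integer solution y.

26

Euclid: 1972 = 4·476 + 68; 476 = 7·68 + 0 → gcd = 68; 2516 = 68·37.
Back-substitution yields 476·(-4) + 1972·(1) = 68, so one solution is x = -4·37 = -148, y = 1·37 = 37.
Solutions in x differ by 1972/68 = 29; the one in [0, 29) is -148 mod 29 = 26.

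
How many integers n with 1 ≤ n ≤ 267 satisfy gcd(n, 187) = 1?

Prime factors of 187: 11, 17. Count integers ≤ 267 divisible by none of them.
By inclusion–exclusion: 267 − ⌊267/11⌋ − ⌊267/17⌋ + ⌊267/187⌋ = 229.

229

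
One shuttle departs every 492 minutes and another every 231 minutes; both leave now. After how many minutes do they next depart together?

gcd first: 492 = 2·231 + 30; 231 = 7·30 + 21; 30 = 1·21 + 9; 21 = 2·9 + 3; 9 = 3·3 + 0 → gcd = 3
lcm = 492·231/gcd = 113652/3 = 37884

37884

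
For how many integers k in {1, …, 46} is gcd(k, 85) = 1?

35

Prime factors of 85: 5, 17. Count integers ≤ 46 divisible by none of them.
By inclusion–exclusion: 46 − ⌊46/5⌋ − ⌊46/17⌋ + ⌊46/85⌋ = 35.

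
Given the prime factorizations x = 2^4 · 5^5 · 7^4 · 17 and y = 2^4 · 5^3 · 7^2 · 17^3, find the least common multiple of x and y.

max exponent per prime: 2^4 · 5^5 · 7^4 · 17^3 = 589805650000

589805650000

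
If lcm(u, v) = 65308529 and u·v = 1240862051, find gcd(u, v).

19

From gcd × lcm = uv: gcd = 1240862051 / 65308529 = 19.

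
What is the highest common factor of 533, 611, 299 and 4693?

13

533 = 13 · 41; 611 = 13 · 47; 299 = 13 · 23; 4693 = 13 · 19²
gcd takes min exponent of each prime: 13 = 13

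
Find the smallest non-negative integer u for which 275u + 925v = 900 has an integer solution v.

10

gcd(275, 925) = 25 (Euclid: 925 = 3·275 + 100; 275 = 2·100 + 75; 100 = 1·75 + 25; 75 = 3·25 + 0), and 25 | 900.
Extended Euclid: 275·(-10) + 925·(3) = 25. Scale by 36: u₀ = -360.
General solution u = u₀ + 37t; reducing mod 37 gives u = 10 (and v = -2).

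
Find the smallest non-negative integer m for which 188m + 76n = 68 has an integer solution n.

4

gcd(188, 76) = 4 (Euclid: 188 = 2·76 + 36; 76 = 2·36 + 4; 36 = 9·4 + 0), and 4 | 68.
Extended Euclid: 188·(-2) + 76·(5) = 4. Scale by 17: m₀ = -34.
General solution m = m₀ + 19t; reducing mod 19 gives m = 4 (and n = -9).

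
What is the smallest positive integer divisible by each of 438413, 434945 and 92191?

210479889235

438413 = 17² · 37 · 41; 434945 = 5 · 7 · 17² · 43; 92191 = 11 · 17² · 29
lcm takes max exponent of each prime: 5 · 7 · 11 · 17² · 29 · 37 · 41 · 43 = 210479889235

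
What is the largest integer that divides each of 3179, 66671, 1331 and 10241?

3179 = 11 · 17²; 66671 = 11² · 19 · 29; 1331 = 11³; 10241 = 7² · 11 · 19
gcd takes min exponent of each prime: 11 = 11

11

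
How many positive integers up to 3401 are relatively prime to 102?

Prime factors of 102: 2, 3, 17. Count integers ≤ 3401 divisible by none of them.
By inclusion–exclusion: 3401 − ⌊3401/2⌋ − ⌊3401/3⌋ − ⌊3401/17⌋ + ⌊3401/6⌋ + ⌊3401/34⌋ + ⌊3401/51⌋ − ⌊3401/102⌋ = 1067.

1067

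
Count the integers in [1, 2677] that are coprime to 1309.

1963

Prime factors of 1309: 7, 11, 17. Count integers ≤ 2677 divisible by none of them.
By inclusion–exclusion: 2677 − ⌊2677/7⌋ − ⌊2677/11⌋ − ⌊2677/17⌋ + ⌊2677/77⌋ + ⌊2677/119⌋ + ⌊2677/187⌋ − ⌊2677/1309⌋ = 1963.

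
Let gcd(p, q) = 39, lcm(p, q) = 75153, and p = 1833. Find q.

1599

Using pq = gcd(p,q)·lcm(p,q) = 39·75153 = 2930967, we get q = 2930967/1833 = 1599.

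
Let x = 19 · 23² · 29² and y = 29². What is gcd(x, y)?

841

min exponent per shared prime: 29² = 841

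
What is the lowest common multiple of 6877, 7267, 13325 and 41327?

lcm(6877, 7267) = 6877·7267/gcd = 49975159/13 = 3844243
lcm(3844243, 13325) = 3844243·13325/gcd = 51224537975/13 = 3940349075
lcm(3940349075, 41327) = 3940349075·41327/gcd = 162842806222525/13 = 12526369709425

12526369709425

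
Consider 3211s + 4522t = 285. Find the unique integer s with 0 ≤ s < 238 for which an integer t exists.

gcd(3211, 4522) = 19 (Euclid: 4522 = 1·3211 + 1311; 3211 = 2·1311 + 589; 1311 = 2·589 + 133; 589 = 4·133 + 57; 133 = 2·57 + 19; 57 = 3·19 + 0), and 19 | 285.
Extended Euclid: 3211·(-69) + 4522·(49) = 19. Scale by 15: s₀ = -1035.
General solution s = s₀ + 238k; reducing mod 238 gives s = 155 (and t = -110).

155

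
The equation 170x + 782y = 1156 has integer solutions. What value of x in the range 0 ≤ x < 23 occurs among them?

Euclid: 782 = 4·170 + 102; 170 = 1·102 + 68; 102 = 1·68 + 34; 68 = 2·34 + 0 → gcd = 34; 1156 = 34·34.
Back-substitution yields 170·(-9) + 782·(2) = 34, so one solution is x = -9·34 = -306, y = 2·34 = 68.
Solutions in x differ by 782/34 = 23; the one in [0, 23) is -306 mod 23 = 16.

16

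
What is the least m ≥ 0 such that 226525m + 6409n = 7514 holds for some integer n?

15

Reduce mod 6409: 226525m ≡ 7514 (mod 6409). With g = gcd(226525, 6409) = 221 dividing 7514, divide through: 1025m ≡ 34 (mod 29).
Since gcd(1025, 29) = 1, m ≡ 34·(1025)⁻¹ ≡ 15 (mod 29). Smallest non-negative: 15.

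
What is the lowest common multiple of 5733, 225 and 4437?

70659225

5733 = 3² · 7² · 13; 225 = 3² · 5²; 4437 = 3² · 17 · 29
lcm takes max exponent of each prime: 3² · 5² · 7² · 13 · 17 · 29 = 70659225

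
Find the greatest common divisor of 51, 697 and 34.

17

gcd(51, 697): 697 = 13·51 + 34; 51 = 1·34 + 17; 34 = 2·17 + 0 → 17
gcd(17, 34): 34 = 2·17 + 0 → 17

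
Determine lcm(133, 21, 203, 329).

543837

133 = 7 · 19; 21 = 3 · 7; 203 = 7 · 29; 329 = 7 · 47
lcm takes max exponent of each prime: 3 · 7 · 19 · 29 · 47 = 543837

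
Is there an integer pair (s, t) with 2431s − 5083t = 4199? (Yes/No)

Yes

gcd(2431, 5083): 5083 = 2·2431 + 221; 2431 = 11·221 + 0 → 221
221 divides 4199, so a solution exists.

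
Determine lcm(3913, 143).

43043

3913 = 7 · 13 · 43; 143 = 11 · 13
max exponents: 7 · 11 · 13 · 43 = 43043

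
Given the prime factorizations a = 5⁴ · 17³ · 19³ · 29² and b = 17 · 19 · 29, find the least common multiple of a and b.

17712651591875

max exponent per prime: 5⁴ · 17³ · 19³ · 29² = 17712651591875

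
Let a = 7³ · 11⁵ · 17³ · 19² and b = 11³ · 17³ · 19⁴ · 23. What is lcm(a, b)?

813479381576300747

max exponent per prime: 7³ · 11⁵ · 17³ · 19⁴ · 23 = 813479381576300747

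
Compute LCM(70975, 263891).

1101744925

70975 = 5² · 17 · 167; 263891 = 17 · 19² · 43
max exponents: 5² · 17 · 19² · 43 · 167 = 1101744925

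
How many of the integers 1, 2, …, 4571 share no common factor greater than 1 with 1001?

Prime factors of 1001: 7, 11, 13. Count integers ≤ 4571 divisible by none of them.
By inclusion–exclusion: 4571 − ⌊4571/7⌋ − ⌊4571/11⌋ − ⌊4571/13⌋ + ⌊4571/77⌋ + ⌊4571/91⌋ + ⌊4571/143⌋ − ⌊4571/1001⌋ = 3288.

3288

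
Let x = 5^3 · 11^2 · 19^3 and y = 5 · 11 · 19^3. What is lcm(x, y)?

103742375

max exponent per prime: 5^3 · 11^2 · 19^3 = 103742375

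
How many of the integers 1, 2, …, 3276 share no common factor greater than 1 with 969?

969 = 3·17·19. Inclusion–exclusion on these primes:
3276 − ⌊3276/3⌋ − ⌊3276/17⌋ − ⌊3276/19⌋ + ⌊3276/51⌋ + ⌊3276/57⌋ + ⌊3276/323⌋ − ⌊3276/969⌋ = 1948

1948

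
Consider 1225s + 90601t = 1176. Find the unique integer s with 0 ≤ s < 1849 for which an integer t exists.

Reduce mod 90601: 1225s ≡ 1176 (mod 90601). With g = gcd(1225, 90601) = 49 dividing 1176, divide through: 25s ≡ 24 (mod 1849).
Since gcd(25, 1849) = 1, s ≡ 24·(25)⁻¹ ≡ 1776 (mod 1849). Smallest non-negative: 1776.

1776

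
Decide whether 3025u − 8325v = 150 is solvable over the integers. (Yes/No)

gcd(3025, 8325): 8325 = 2·3025 + 2275; 3025 = 1·2275 + 750; 2275 = 3·750 + 25; 750 = 30·25 + 0 → 25
25 divides 150, so a solution exists.

Yes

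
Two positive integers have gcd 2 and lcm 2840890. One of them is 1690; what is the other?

3362

a·b = gcd·lcm = 2·2840890 = 5681780, so b = 5681780/1690 = 3362.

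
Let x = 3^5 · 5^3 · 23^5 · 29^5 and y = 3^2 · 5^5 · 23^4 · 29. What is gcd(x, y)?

min exponent per shared prime: 3^2 · 5^3 · 23^4 · 29 = 9129812625

9129812625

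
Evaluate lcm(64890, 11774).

gcd first: 64890 = 5·11774 + 6020; 11774 = 1·6020 + 5754; 6020 = 1·5754 + 266; 5754 = 21·266 + 168; 266 = 1·168 + 98; 168 = 1·98 + 70; 98 = 1·70 + 28; 70 = 2·28 + 14; 28 = 2·14 + 0 → gcd = 14
lcm = 64890·11774/gcd = 764014860/14 = 54572490

54572490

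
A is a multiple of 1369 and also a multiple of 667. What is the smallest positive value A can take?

913123

gcd first: 1369 = 2·667 + 35; 667 = 19·35 + 2; 35 = 17·2 + 1; 2 = 2·1 + 0 → gcd = 1
lcm = 1369·667/gcd = 913123/1 = 913123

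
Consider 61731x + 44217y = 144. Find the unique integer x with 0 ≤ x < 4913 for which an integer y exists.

Euclid: 61731 = 1·44217 + 17514; 44217 = 2·17514 + 9189; 17514 = 1·9189 + 8325; 9189 = 1·8325 + 864; 8325 = 9·864 + 549; 864 = 1·549 + 315; 549 = 1·315 + 234; 315 = 1·234 + 81; 234 = 2·81 + 72; 81 = 1·72 + 9; 72 = 8·9 + 0 → gcd = 9; 144 = 9·16.
Back-substitution yields 61731·(-563) + 44217·(786) = 9, so one solution is x = -563·16 = -9008, y = 786·16 = 12576.
Solutions in x differ by 44217/9 = 4913; the one in [0, 4913) is -9008 mod 4913 = 818.

818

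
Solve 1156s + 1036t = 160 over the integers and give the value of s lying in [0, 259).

174

Euclid: 1156 = 1·1036 + 120; 1036 = 8·120 + 76; 120 = 1·76 + 44; 76 = 1·44 + 32; 44 = 1·32 + 12; 32 = 2·12 + 8; 12 = 1·8 + 4; 8 = 2·4 + 0 → gcd = 4; 160 = 4·40.
Back-substitution yields 1156·(95) + 1036·(-106) = 4, so one solution is s = 95·40 = 3800, t = -106·40 = -4240.
Solutions in s differ by 1036/4 = 259; the one in [0, 259) is 3800 mod 259 = 174.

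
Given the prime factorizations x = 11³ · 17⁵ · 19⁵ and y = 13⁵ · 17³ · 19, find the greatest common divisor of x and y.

min exponent per shared prime: 17³ · 19 = 93347

93347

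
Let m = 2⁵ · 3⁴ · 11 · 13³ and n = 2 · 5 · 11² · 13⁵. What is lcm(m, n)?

max exponent per prime: 2⁵ · 3⁴ · 5 · 11² · 13⁵ = 582246830880

582246830880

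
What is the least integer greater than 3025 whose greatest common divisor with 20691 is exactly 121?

3146

Multiples of 121 above 3025: 121·26, 121·27, … . Need the cofactor coprime to 20691/121 = 171.
Checking s = 26, 27, … the first with gcd(s, 171) = 1 is s = 26, giving 3146.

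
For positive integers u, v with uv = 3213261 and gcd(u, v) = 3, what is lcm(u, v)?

1071087

gcd·lcm = product, so lcm = 3213261/3 = 1071087.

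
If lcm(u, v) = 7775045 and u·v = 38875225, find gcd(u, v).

5

gcd·lcm = product, so gcd = 38875225/7775045 = 5.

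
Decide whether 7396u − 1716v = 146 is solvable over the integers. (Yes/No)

No

gcd(7396, 1716): 7396 = 4·1716 + 532; 1716 = 3·532 + 120; 532 = 4·120 + 52; 120 = 2·52 + 16; 52 = 3·16 + 4; 16 = 4·4 + 0 → 4
4 does not divide 146, so a solution does not exist.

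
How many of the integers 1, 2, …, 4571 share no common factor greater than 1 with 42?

Prime factors of 42: 2, 3, 7. Count integers ≤ 4571 divisible by none of them.
By inclusion–exclusion: 4571 − ⌊4571/2⌋ − ⌊4571/3⌋ − ⌊4571/7⌋ + ⌊4571/6⌋ + ⌊4571/14⌋ + ⌊4571/21⌋ − ⌊4571/42⌋ = 1306.

1306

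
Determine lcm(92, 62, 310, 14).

99820

92 = 2² · 23; 62 = 2 · 31; 310 = 2 · 5 · 31; 14 = 2 · 7
lcm takes max exponent of each prime: 2² · 5 · 7 · 23 · 31 = 99820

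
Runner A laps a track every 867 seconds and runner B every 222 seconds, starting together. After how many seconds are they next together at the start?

64158

gcd first: 867 = 3·222 + 201; 222 = 1·201 + 21; 201 = 9·21 + 12; 21 = 1·12 + 9; 12 = 1·9 + 3; 9 = 3·3 + 0 → gcd = 3
lcm = 867·222/gcd = 192474/3 = 64158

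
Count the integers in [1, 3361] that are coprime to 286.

1411

286 = 2·11·13. Inclusion–exclusion on these primes:
3361 − ⌊3361/2⌋ − ⌊3361/11⌋ − ⌊3361/13⌋ + ⌊3361/22⌋ + ⌊3361/26⌋ + ⌊3361/143⌋ − ⌊3361/286⌋ = 1411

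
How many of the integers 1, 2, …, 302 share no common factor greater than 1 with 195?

195 = 3·5·13. Inclusion–exclusion on these primes:
302 − ⌊302/3⌋ − ⌊302/5⌋ − ⌊302/13⌋ + ⌊302/15⌋ + ⌊302/39⌋ + ⌊302/65⌋ − ⌊302/195⌋ = 149

149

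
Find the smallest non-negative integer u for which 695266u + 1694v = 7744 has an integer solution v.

6

Reduce mod 1694: 695266u ≡ 7744 (mod 1694). With g = gcd(695266, 1694) = 242 dividing 7744, divide through: 2873u ≡ 32 (mod 7).
Since gcd(2873, 7) = 1, u ≡ 32·(2873)⁻¹ ≡ 6 (mod 7). Smallest non-negative: 6.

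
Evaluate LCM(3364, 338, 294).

3364 = 2² · 29²; 338 = 2 · 13²; 294 = 2 · 3 · 7²
lcm takes max exponent of each prime: 2² · 3 · 7² · 13² · 29² = 83571852

83571852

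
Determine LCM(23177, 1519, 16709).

23177 = 7² · 11 · 43; 1519 = 7² · 31; 16709 = 7² · 11 · 31
lcm takes max exponent of each prime: 7² · 11 · 31 · 43 = 718487

718487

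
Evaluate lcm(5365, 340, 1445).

6201940

lcm(5365, 340) = 5365·340/gcd = 1824100/5 = 364820
lcm(364820, 1445) = 364820·1445/gcd = 527164900/85 = 6201940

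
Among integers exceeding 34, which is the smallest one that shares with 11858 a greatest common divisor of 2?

Multiples of 2 above 34: 2·18, 2·19, … . Need the cofactor coprime to 11858/2 = 5929.
Checking s = 18, 19, … the first with gcd(s, 5929) = 1 is s = 18, giving 36.

36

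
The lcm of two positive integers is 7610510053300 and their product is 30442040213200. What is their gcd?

From gcd × lcm = ab: gcd = 30442040213200 / 7610510053300 = 4.

4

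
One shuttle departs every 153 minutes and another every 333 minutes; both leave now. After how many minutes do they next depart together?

5661

gcd first: 333 = 2·153 + 27; 153 = 5·27 + 18; 27 = 1·18 + 9; 18 = 2·9 + 0 → gcd = 9
lcm = 153·333/gcd = 50949/9 = 5661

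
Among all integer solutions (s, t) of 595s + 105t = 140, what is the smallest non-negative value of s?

2

Reduce mod 105: 595s ≡ 140 (mod 105). With g = gcd(595, 105) = 35 dividing 140, divide through: 17s ≡ 4 (mod 3).
Since gcd(17, 3) = 1, s ≡ 4·(17)⁻¹ ≡ 2 (mod 3). Smallest non-negative: 2.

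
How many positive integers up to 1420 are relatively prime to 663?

663 = 3·13·17. Inclusion–exclusion on these primes:
1420 − ⌊1420/3⌋ − ⌊1420/13⌋ − ⌊1420/17⌋ + ⌊1420/39⌋ + ⌊1420/51⌋ + ⌊1420/221⌋ − ⌊1420/663⌋ = 822

822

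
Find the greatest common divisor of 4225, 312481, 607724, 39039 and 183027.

169

4225 = 5² · 13²; 312481 = 13² · 43²; 607724 = 2² · 13² · 29 · 31; 39039 = 3 · 7 · 11 · 13²; 183027 = 3 · 13² · 19²
gcd takes min exponent of each prime: 13² = 169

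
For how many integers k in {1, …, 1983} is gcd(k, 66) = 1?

601

Prime factors of 66: 2, 3, 11. Count integers ≤ 1983 divisible by none of them.
By inclusion–exclusion: 1983 − ⌊1983/2⌋ − ⌊1983/3⌋ − ⌊1983/11⌋ + ⌊1983/6⌋ + ⌊1983/22⌋ + ⌊1983/33⌋ − ⌊1983/66⌋ = 601.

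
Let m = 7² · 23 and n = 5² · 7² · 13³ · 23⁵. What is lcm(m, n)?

17322290824475

max exponent per prime: 5² · 7² · 13³ · 23⁵ = 17322290824475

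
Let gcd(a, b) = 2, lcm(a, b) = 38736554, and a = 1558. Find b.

a·b = gcd·lcm = 2·38736554 = 77473108, so b = 77473108/1558 = 49726.

49726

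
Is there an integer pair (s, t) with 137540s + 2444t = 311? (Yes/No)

By Bézout, 137540s + 2444t = 311 has integer solutions iff gcd(137540, 2444) | 311.
Euclid: 137540 = 56·2444 + 676; 2444 = 3·676 + 416; 676 = 1·416 + 260; 416 = 1·260 + 156; 260 = 1·156 + 104; 156 = 1·104 + 52; 104 = 2·52 + 0. gcd = 52; 311 mod 52 = 51. No.

No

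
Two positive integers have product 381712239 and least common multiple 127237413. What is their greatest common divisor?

From gcd × lcm = mn: gcd = 381712239 / 127237413 = 3.

3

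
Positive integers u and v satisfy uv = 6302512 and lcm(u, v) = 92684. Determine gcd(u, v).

gcd·lcm = product, so gcd = 6302512/92684 = 68.

68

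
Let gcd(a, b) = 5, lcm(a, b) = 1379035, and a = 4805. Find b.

1435

a·b = gcd·lcm = 5·1379035 = 6895175, so b = 6895175/4805 = 1435.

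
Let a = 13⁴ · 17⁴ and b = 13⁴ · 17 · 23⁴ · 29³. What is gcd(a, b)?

485537

min exponent per shared prime: 13⁴ · 17 = 485537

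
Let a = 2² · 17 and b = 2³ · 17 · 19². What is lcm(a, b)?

49096

max exponent per prime: 2³ · 17 · 19² = 49096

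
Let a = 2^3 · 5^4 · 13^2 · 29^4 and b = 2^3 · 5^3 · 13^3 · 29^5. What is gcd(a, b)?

min exponent per shared prime: 2^3 · 5^3 · 13^2 · 29^4 = 119530489000

119530489000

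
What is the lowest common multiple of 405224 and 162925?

66021120200

405224 = 2³ · 37³; 162925 = 5² · 7³ · 19
max exponents: 2³ · 5² · 7³ · 19 · 37³ = 66021120200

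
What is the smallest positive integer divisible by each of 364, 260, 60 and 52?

5460

lcm(364, 260) = 364·260/gcd = 94640/52 = 1820
lcm(1820, 60) = 1820·60/gcd = 109200/20 = 5460
lcm(5460, 52) = 5460·52/gcd = 283920/52 = 5460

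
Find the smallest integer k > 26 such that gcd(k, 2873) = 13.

39

Multiples of 13 above 26: 13·3, 13·4, … . Need the cofactor coprime to 2873/13 = 221.
Checking s = 3, 4, … the first with gcd(s, 221) = 1 is s = 3, giving 39.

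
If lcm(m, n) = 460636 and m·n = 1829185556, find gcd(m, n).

3971

gcd·lcm = product, so gcd = 1829185556/460636 = 3971.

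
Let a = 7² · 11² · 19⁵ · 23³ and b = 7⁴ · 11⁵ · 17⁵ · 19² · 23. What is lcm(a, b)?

16540616997523935788780231

max exponent per prime: 7⁴ · 11⁵ · 17⁵ · 19⁵ · 23³ = 16540616997523935788780231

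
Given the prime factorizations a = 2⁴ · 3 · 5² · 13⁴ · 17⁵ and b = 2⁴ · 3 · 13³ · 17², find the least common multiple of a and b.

48663042932400

max exponent per prime: 2⁴ · 3 · 5² · 13⁴ · 17⁵ = 48663042932400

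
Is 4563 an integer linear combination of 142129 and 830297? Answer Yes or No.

gcd(142129, 830297): 830297 = 5·142129 + 119652; 142129 = 1·119652 + 22477; 119652 = 5·22477 + 7267; 22477 = 3·7267 + 676; 7267 = 10·676 + 507; 676 = 1·507 + 169; 507 = 3·169 + 0 → 169
169 divides 4563, so a solution exists.

Yes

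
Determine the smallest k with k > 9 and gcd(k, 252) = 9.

252 = 9·28. Any k with gcd(k, 252) = 9 is a multiple of 9, say 9s, with s coprime to 28.
Need s > 9/9, so s ≥ 2. First s ≥ 2 with gcd(s, 28) = 1 is s = 3. Thus k = 9·3 = 27.

27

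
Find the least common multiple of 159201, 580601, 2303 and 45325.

82010050915275

lcm(159201, 580601) = 159201·580601/gcd = 92432259801/49 = 1886372649
lcm(1886372649, 2303) = 1886372649·2303/gcd = 4344316210647/49 = 88659514503
lcm(88659514503, 45325) = 88659514503·45325/gcd = 4018492494848475/49 = 82010050915275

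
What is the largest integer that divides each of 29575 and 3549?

Euclid: 29575 = 8·3549 + 1183; 3549 = 3·1183 + 0. Last nonzero remainder: 1183.

1183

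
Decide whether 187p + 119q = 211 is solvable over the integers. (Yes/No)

gcd(187, 119): 187 = 1·119 + 68; 119 = 1·68 + 51; 68 = 1·51 + 17; 51 = 3·17 + 0 → 17
17 does not divide 211, so a solution does not exist.

No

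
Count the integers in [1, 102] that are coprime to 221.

89

221 = 13·17. Inclusion–exclusion on these primes:
102 − ⌊102/13⌋ − ⌊102/17⌋ + ⌊102/221⌋ = 89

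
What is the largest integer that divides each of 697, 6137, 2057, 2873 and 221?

17

697 = 17 · 41; 6137 = 17 · 19²; 2057 = 11² · 17; 2873 = 13² · 17; 221 = 13 · 17
gcd takes min exponent of each prime: 17 = 17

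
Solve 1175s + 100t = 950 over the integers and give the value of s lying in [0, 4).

gcd(1175, 100) = 25 (Euclid: 1175 = 11·100 + 75; 100 = 1·75 + 25; 75 = 3·25 + 0), and 25 | 950.
Extended Euclid: 1175·(-1) + 100·(12) = 25. Scale by 38: s₀ = -38.
General solution s = s₀ + 4k; reducing mod 4 gives s = 2 (and t = -14).

2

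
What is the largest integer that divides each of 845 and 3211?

845 = 5 · 13²
3211 = 13² · 19
Common: 13² = 169

169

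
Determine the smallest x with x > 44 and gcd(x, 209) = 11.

Multiples of 11 above 44: 11·5, 11·6, … . Need the cofactor coprime to 209/11 = 19.
Checking s = 5, 6, … the first with gcd(s, 19) = 1 is s = 5, giving 55.

55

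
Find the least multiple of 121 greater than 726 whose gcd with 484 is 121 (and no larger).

Multiples of 121 above 726: 121·7, 121·8, … . Need the cofactor coprime to 484/121 = 4.
Checking s = 7, 8, … the first with gcd(s, 4) = 1 is s = 7, giving 847.

847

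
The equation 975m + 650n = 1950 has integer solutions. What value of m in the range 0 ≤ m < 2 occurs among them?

0

Reduce mod 650: 975m ≡ 1950 (mod 650). With g = gcd(975, 650) = 325 dividing 1950, divide through: 3m ≡ 6 (mod 2).
Since gcd(3, 2) = 1, m ≡ 6·(3)⁻¹ ≡ 0 (mod 2). Smallest non-negative: 0.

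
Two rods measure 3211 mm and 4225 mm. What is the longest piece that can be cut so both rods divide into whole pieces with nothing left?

Euclid: 4225 = 1·3211 + 1014; 3211 = 3·1014 + 169; 1014 = 6·169 + 0. Last nonzero remainder: 169.

169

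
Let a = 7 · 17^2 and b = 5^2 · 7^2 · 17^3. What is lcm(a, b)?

6018425

max exponent per prime: 5^2 · 7^2 · 17^3 = 6018425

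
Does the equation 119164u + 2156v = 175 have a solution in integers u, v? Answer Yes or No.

No

gcd(119164, 2156): 119164 = 55·2156 + 584; 2156 = 3·584 + 404; 584 = 1·404 + 180; 404 = 2·180 + 44; 180 = 4·44 + 4; 44 = 11·4 + 0 → 4
4 does not divide 175, so a solution does not exist.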